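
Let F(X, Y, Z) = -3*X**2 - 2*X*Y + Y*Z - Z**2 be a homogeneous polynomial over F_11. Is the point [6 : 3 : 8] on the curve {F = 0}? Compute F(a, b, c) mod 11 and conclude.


F(6,3,8) ≡ 3 (mod 11); P is NOT on the curve.

Evaluate F(6, 3, 8) term-by-term (mod 11).
  -3*X**2 ↦ -3·36·1·1 = -108
  -2*X*Y ↦ -2·6·3·1 = -36
  Y*Z ↦ 1·1·3·8 = 24
  -Z**2 ↦ -1·1·1·64 = -64
Sum: F(6, 3, 8) = (-108) + (-36) + (24) + (-64) = -184.
Reducing mod 11: -184 ≡ 3 (mod 11).
Since F(a, b, c) ≡ 3 ≠ 0 (mod 11), P does NOT lie on the curve.


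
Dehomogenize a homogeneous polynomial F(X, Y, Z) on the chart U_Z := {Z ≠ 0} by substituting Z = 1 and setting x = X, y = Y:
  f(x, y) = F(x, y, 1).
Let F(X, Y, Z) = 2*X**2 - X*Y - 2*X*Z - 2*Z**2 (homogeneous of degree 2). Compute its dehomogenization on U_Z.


f(x, y) = 2*x**2 - x*y - 2*x - 2

On U_Z we set Z = 1. Each monomial c·X^i·Y^j·Z^k in F becomes c·x^i·y^j·1^k = c·x^i·y^j.
Substituting Z = 1: F(X, Y, 1) = 2*x**2 - x*y - 2*x - 2.
Note: deg(f) ≤ deg(F) = 2; strict inequality happens when F is divisible by Z (lost terms).


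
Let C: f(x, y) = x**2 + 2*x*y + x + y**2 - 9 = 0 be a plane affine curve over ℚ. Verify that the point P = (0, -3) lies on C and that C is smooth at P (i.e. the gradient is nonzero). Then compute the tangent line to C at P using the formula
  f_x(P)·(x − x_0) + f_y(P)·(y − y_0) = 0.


Tangent line at P: -5*x - 6*y - 18 = 0.

Step 1: f(0, -3) = 0, so P lies on C.
Step 2: partial derivatives
  f_x(x, y) = 2*x + 2*y + 1, f_y(x, y) = 2*x + 2*y.
  f_x(P) = -5, f_y(P) = -6 (gradient nonzero, so P is smooth).
Step 3: tangent line at P: -5·(x − 0) + -6·(y − -3) = 0.
Expanding: -5*x - 6*y - 18 = 0.


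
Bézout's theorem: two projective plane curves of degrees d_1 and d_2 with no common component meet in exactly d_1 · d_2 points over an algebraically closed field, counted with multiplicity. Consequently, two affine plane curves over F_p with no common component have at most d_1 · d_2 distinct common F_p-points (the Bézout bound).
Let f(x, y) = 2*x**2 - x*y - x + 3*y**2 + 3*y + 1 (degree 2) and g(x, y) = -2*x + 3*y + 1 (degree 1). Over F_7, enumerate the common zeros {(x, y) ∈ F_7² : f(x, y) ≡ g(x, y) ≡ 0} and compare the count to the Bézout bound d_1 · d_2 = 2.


Common zeros: ∅; count = 0; Bézout bound = 2.

deg(f) = 2, deg(g) = 1, so Bézout bound = 2.
Scan x ∈ F_7. For each x, list the y ∈ F_7 with f(x, y) ≡ 0 and those with g(x, y) ≡ 0 (mod 7); the common zeros in that column are the intersection.
  x = 0: f ≡ 0 at y ∈ {1, 5}; g ≡ 0 at y ∈ {2}; common: ∅.
  x = 1: f ≡ 0 at y ∈ {1, 3}; g ≡ 0 at y ∈ {5}; common: ∅.
  x = 2: f ≡ 0 at y ∈ {0, 2}; g ≡ 0 at y ∈ {1}; common: ∅.
  x = 3: f ≡ 0 at y ∈ {2, 5}; g ≡ 0 at y ∈ {4}; common: ∅.
  x = 4: f ≡ 0 at y ∈ ∅; g ≡ 0 at y ∈ {0}; common: ∅.
  x = 5: f ≡ 0 at y ∈ ∅; g ≡ 0 at y ∈ {3}; common: ∅.
  x = 6: f ≡ 0 at y ∈ ∅; g ≡ 0 at y ∈ {6}; common: ∅.
Collecting: common zeros = ∅, so the count is 0.
Comparison with the Bézout bound: 0 ≤ 2 = deg(f)·deg(g), as expected for curves with no common component (the affine F_7-count falls short of the bound because intersections may lie at infinity, over extension fields, or carry multiplicity).


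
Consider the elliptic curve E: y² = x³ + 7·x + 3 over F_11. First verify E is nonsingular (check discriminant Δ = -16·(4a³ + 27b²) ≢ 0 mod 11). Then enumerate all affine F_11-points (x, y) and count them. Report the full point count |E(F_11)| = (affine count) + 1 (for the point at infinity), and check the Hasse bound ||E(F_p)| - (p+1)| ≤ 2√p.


Affine points = {(0, 5), (0, 6), (1, 0), (2, 5), (2, 6), (5, 3), (5, 8), (9, 5), (9, 6)}; affine count = 9; |E(F_11)| = 10.

Discriminant check: Δ ∝ 4a³ + 27b² = 4·7³ + 27·3² = 4·343 + 27·9 ≡ 9 (mod 11). Nonzero ⇒ E is nonsingular.
For each x ∈ F_11, compute rhs = x³ + 7·x + 3 mod 11, then count y ∈ F_11 with y² ≡ rhs.
  x = 0: rhs = 3, matching y values: 5, 6 (2 points).
  x = 1: rhs = 0, matching y values: 0 (1 points).
  x = 2: rhs = 3, matching y values: 5, 6 (2 points).
  x = 3: rhs = 7, matching y values: none (0 points).
  x = 4: rhs = 7, matching y values: none (0 points).
  x = 5: rhs = 9, matching y values: 3, 8 (2 points).
  x = 6: rhs = 8, matching y values: none (0 points).
  x = 7: rhs = 10, matching y values: none (0 points).
  x = 8: rhs = 10, matching y values: none (0 points).
  x = 9: rhs = 3, matching y values: 5, 6 (2 points).
  x = 10: rhs = 6, matching y values: none (0 points).
Total affine count: 9.
Full point count |E(F_11)| = 9 + 1 = 10.
Hasse bound: |10 − (11+1)| = |-2| = 2 ≤ 2√11 ≈ 6.6332 ✓.


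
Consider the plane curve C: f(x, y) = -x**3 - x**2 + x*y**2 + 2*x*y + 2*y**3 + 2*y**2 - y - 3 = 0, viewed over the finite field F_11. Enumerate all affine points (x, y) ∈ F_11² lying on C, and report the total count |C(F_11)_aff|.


Affine F_11-points: {(0, 1), (0, 3), (0, 6), (1, 9), (4, 5), (4, 7), (7, 8), (8, 4), (10, 2)}; count = 9.

For each of the 121 pairs (x, y) ∈ F_11², evaluate f(x, y) mod 11. Record the zeros.
  x = 0: [0↦8, 1↦0, 2↦8, 3↦0, 4↦10, 5↦6, 6↦0, 7↦4, 8↦8, 9↦2, 10↦9]  zeros at y ∈ {1, 3, 6}
  x = 1: [0↦6, 1↦1, 2↦3, 3↦2, 4↦10, 5↦6, 6↦2, 7↦10, 8↦9, 9↦0, 10↦6]  zeros at y ∈ {9}
  x = 2: [0↦7, 1↦5, 2↦1, 3↦7, 4↦2, 5↦9, 6↦7, 7↦8, 8↦2, 9↦1, 10↦6]  zeros at y ∈ ∅
  x = 3: [0↦5, 1↦6, 2↦7, 3↦9, 4↦2, 5↦9, 6↦9, 7↦3, 8↦3, 9↦10, 10↦3]  zeros at y ∈ ∅
  x = 4: [0↦5, 1↦9, 2↦4, 3↦2, 4↦4, 5↦0, 6↦2, 7↦0, 8↦6, 9↦10, 10↦2]  zeros at y ∈ {5, 7}
  x = 5: [0↦1, 1↦8, 2↦8, 3↦2, 4↦2, 5↦9, 6↦2, 7↦4, 8↦5, 9↦6, 10↦8]  zeros at y ∈ ∅
  x = 6: [0↦9, 1↦8, 2↦2, 3↦3, 4↦1, 5↦8, 6↦3, 7↦9, 8↦5, 9↦3, 10↦4]  zeros at y ∈ ∅
  x = 7: [0↦1, 1↦3, 2↦2, 3↦10, 4↦6, 5↦2, 6↦10, 7↦9, 8↦0, 9↦6, 10↦6]  zeros at y ∈ {8}
  x = 8: [0↦4, 1↦9, 2↦2, 3↦6, 4↦0, 5↦7, 6↦6, 7↦9, 8↦6, 9↦9, 10↦8]  zeros at y ∈ {4}
  x = 9: [0↦1, 1↦9, 2↦7, 3↦7, 4↦10, 5↦6, 6↦7, 7↦3, 8↦6, 9↦6, 10↦4]  zeros at y ∈ ∅
  x = 10: [0↦8, 1↦8, 2↦0, 3↦7, 4↦8, 5↦4, 6↦7, 7↦7, 8↦5, 9↦2, 10↦10]  zeros at y ∈ {2}
Collecting zeros: affine points = {(0, 1), (0, 3), (0, 6), (1, 9), (4, 5), (4, 7), (7, 8), (8, 4), (10, 2)}.
Total count |C(F_11)_aff| = 9.


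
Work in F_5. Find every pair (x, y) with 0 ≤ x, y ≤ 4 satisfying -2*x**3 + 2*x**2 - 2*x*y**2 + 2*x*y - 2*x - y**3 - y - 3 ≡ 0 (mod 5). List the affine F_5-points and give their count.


Affine F_5-points: {(0, 1), (1, 0), (2, 0), (3, 0), (3, 4), (4, 3)}; count = 6.

For each of the 25 pairs (x, y) ∈ F_5², evaluate f(x, y) mod 5. Record the zeros.
  x = 0: [0↦2, 1↦0, 2↦2, 3↦2, 4↦4]  zeros at y ∈ {1}
  x = 1: [0↦0, 1↦3, 2↦1, 3↦3, 4↦3]  zeros at y ∈ {0}
  x = 2: [0↦0, 1↦3, 2↦2, 3↦1, 4↦4]  zeros at y ∈ {0}
  x = 3: [0↦0, 1↦3, 2↦3, 3↦4, 4↦0]  zeros at y ∈ {0, 4}
  x = 4: [0↦3, 1↦1, 2↦2, 3↦0, 4↦4]  zeros at y ∈ {3}
Collecting zeros: affine points = {(0, 1), (1, 0), (2, 0), (3, 0), (3, 4), (4, 3)}.
Total count |C(F_5)_aff| = 6.


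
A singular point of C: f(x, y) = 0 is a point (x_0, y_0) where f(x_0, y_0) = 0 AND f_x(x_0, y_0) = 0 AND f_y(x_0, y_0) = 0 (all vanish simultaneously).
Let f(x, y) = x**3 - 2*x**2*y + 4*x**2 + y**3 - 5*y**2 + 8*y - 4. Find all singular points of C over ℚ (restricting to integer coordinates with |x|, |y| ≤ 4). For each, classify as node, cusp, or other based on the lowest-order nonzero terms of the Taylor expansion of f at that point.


Singular points: {(0, 2)}; classification: cusp.

Compute partial derivatives:
  f_x = 3*x**2 - 4*x*y + 8*x.
  f_y = -2*x**2 + 3*y**2 - 10*y + 8.
Scan x_0 ∈ {−4, ..., 4}. For each x_0, f_y(x_0, y) is a polynomial in y; find its integer roots y ∈ {−4, ..., 4}, then test f_x and f at those candidates.
  x = -4: f_y(-4, y) = 3*y**2 - 10*y - 24; no integer root y with |y| ≤ 4.
  x = -3: f_y(-3, y) = 3*y**2 - 10*y - 10; no integer root y with |y| ≤ 4.
  x = -2: f_y(-2, y) = 3*y**2 - 10*y; vanishes at y ∈ {0}. (-2, 0): f_x = -4 ≠ 0.
  x = -1: f_y(-1, y) = 3*y**2 - 10*y + 6; no integer root y with |y| ≤ 4.
  x = 0: f_y(0, y) = 3*y**2 - 10*y + 8; vanishes at y ∈ {2}. (0, 2): f_x = 0, f = 0 — SINGULAR.
  x = 1: f_y(1, y) = 3*y**2 - 10*y + 6; no integer root y with |y| ≤ 4.
  x = 2: f_y(2, y) = 3*y**2 - 10*y; vanishes at y ∈ {0}. (2, 0): f_x = 28 ≠ 0.
  x = 3: f_y(3, y) = 3*y**2 - 10*y - 10; no integer root y with |y| ≤ 4.
  x = 4: f_y(4, y) = 3*y**2 - 10*y - 24; no integer root y with |y| ≤ 4.
Only singular point on the grid: (0, 2).
Classify: substitute x = 0 + u, y = 2 + v and expand: f = u**3 - 2*u**2*v + v**3 + v**2.
No constant or linear terms (consistent with a singular point). Quadratic part: v**2. Cubic part: u**3 - 2*u**2*v + v**3.
The quadratic part v**2 is a perfect square, so there is a single (double) tangent line v = 0, i.e. y = 2. Restricting the cubic part to that line (v = 0) leaves u**3 ≠ 0, so f is not divisible by v and the branch is v² ≈ -u**3 to lowest order — this is a cusp.
Classification: cusp.


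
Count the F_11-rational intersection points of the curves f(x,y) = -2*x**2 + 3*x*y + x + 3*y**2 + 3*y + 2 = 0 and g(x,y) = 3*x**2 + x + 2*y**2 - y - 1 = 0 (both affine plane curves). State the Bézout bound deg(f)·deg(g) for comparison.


Common zeros: {(10, 9)}; count = 1; Bézout bound = 4.

deg(f) = 2, deg(g) = 2, so Bézout bound = 4.
Scan x ∈ F_11. For each x, list the y ∈ F_11 with f(x, y) ≡ 0 and those with g(x, y) ≡ 0 (mod 11); the common zeros in that column are the intersection.
  x = 0: f ≡ 0 at y ∈ ∅; g ≡ 0 at y ∈ {1, 5}; common: ∅.
  x = 1: f ≡ 0 at y ∈ ∅; g ≡ 0 at y ∈ ∅; common: ∅.
  x = 2: f ≡ 0 at y ∈ ∅; g ≡ 0 at y ∈ ∅; common: ∅.
  x = 3: f ≡ 0 at y ∈ {8, 10}; g ≡ 0 at y ∈ {3}; common: ∅.
  x = 4: f ≡ 0 at y ∈ {8, 9}; g ≡ 0 at y ∈ {3}; common: ∅.
  x = 5: f ≡ 0 at y ∈ {1, 4}; g ≡ 0 at y ∈ ∅; common: ∅.
  x = 6: f ≡ 0 at y ∈ ∅; g ≡ 0 at y ∈ ∅; common: ∅.
  x = 7: f ≡ 0 at y ∈ {4, 10}; g ≡ 0 at y ∈ {1, 5}; common: ∅.
  x = 8: f ≡ 0 at y ∈ {1}; g ≡ 0 at y ∈ {8, 9}; common: ∅.
  x = 9: f ≡ 0 at y ∈ ∅; g ≡ 0 at y ∈ ∅; common: ∅.
  x = 10: f ≡ 0 at y ∈ {2, 9}; g ≡ 0 at y ∈ {8, 9}; common: {9}.
Collecting: common zeros = {(10, 9)}, so the count is 1.
Comparison with the Bézout bound: 1 ≤ 4 = deg(f)·deg(g), as expected for curves with no common component (the affine F_11-count falls short of the bound because intersections may lie at infinity, over extension fields, or carry multiplicity).


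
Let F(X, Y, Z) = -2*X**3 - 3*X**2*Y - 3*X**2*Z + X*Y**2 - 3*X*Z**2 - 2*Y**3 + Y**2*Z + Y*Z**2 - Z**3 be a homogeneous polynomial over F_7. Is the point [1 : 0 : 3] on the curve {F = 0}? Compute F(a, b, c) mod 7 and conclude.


F(1,0,3) ≡ 5 (mod 7); P is NOT on the curve.

Evaluate F(1, 0, 3) term-by-term (mod 7).
  -2*X**3 ↦ -2·1·1·1 = -2
  -3*X**2*Y ↦ -3·1·0·1 = 0
  -3*X**2*Z ↦ -3·1·1·3 = -9
  X*Y**2 ↦ 1·1·0·1 = 0
  -3*X*Z**2 ↦ -3·1·1·9 = -27
  -2*Y**3 ↦ -2·1·0·1 = 0
  Y**2*Z ↦ 1·1·0·3 = 0
  Y*Z**2 ↦ 1·1·0·9 = 0
  -Z**3 ↦ -1·1·1·27 = -27
Sum: F(1, 0, 3) = (-2) + (0) + (-9) + (0) + (-27) + (0) + (0) + (0) + (-27) = -65.
Reducing mod 7: -65 ≡ 5 (mod 7).
Since F(a, b, c) ≡ 5 ≠ 0 (mod 7), P does NOT lie on the curve.


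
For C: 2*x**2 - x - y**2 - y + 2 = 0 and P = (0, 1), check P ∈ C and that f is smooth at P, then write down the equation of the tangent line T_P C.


Tangent line at P: -x - 3*y + 3 = 0.

Step 1: f(0, 1) = 0, so P lies on C.
Step 2: partial derivatives
  f_x(x, y) = 4*x - 1, f_y(x, y) = -2*y - 1.
  f_x(P) = -1, f_y(P) = -3 (gradient nonzero, so P is smooth).
Step 3: tangent line at P: -1·(x − 0) + -3·(y − 1) = 0.
Expanding: -x - 3*y + 3 = 0.


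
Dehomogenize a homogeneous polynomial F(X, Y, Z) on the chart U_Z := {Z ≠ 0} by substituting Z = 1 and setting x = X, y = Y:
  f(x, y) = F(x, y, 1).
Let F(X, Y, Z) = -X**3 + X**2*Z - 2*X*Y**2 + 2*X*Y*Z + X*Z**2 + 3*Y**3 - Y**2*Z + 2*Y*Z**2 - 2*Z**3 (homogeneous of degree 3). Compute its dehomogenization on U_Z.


f(x, y) = -x**3 + x**2 - 2*x*y**2 + 2*x*y + x + 3*y**3 - y**2 + 2*y - 2

On U_Z we set Z = 1. Each monomial c·X^i·Y^j·Z^k in F becomes c·x^i·y^j·1^k = c·x^i·y^j.
Substituting Z = 1: F(X, Y, 1) = -x**3 + x**2 - 2*x*y**2 + 2*x*y + x + 3*y**3 - y**2 + 2*y - 2.
Note: deg(f) ≤ deg(F) = 3; strict inequality happens when F is divisible by Z (lost terms).


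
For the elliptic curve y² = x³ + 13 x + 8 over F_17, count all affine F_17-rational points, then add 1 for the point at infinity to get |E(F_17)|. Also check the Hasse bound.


Affine points = {(0, 5), (0, 12), (2, 5), (2, 12), (6, 8), (6, 9), (7, 0), (9, 2), (9, 15), (10, 4), (10, 13), (15, 5), (15, 12)}; affine count = 13; |E(F_17)| = 14.

Discriminant check: Δ ∝ 4a³ + 27b² = 4·13³ + 27·8² = 4·2197 + 27·64 ≡ 10 (mod 17). Nonzero ⇒ E is nonsingular.
For each x ∈ F_17, compute rhs = x³ + 13·x + 8 mod 17, then count y ∈ F_17 with y² ≡ rhs.
  x = 0: rhs = 8, matching y values: 5, 12 (2 points).
  x = 1: rhs = 5, matching y values: none (0 points).
  x = 2: rhs = 8, matching y values: 5, 12 (2 points).
  x = 3: rhs = 6, matching y values: none (0 points).
  x = 4: rhs = 5, matching y values: none (0 points).
  x = 5: rhs = 11, matching y values: none (0 points).
  x = 6: rhs = 13, matching y values: 8, 9 (2 points).
  x = 7: rhs = 0, matching y values: 0 (1 points).
  x = 8: rhs = 12, matching y values: none (0 points).
  x = 9: rhs = 4, matching y values: 2, 15 (2 points).
  x = 10: rhs = 16, matching y values: 4, 13 (2 points).
  x = 11: rhs = 3, matching y values: none (0 points).
  x = 12: rhs = 5, matching y values: none (0 points).
  x = 13: rhs = 11, matching y values: none (0 points).
  x = 14: rhs = 10, matching y values: none (0 points).
  x = 15: rhs = 8, matching y values: 5, 12 (2 points).
  x = 16: rhs = 11, matching y values: none (0 points).
Total affine count: 13.
Full point count |E(F_17)| = 13 + 1 = 14.
Hasse bound: |14 − (17+1)| = |-4| = 4 ≤ 2√17 ≈ 8.2462 ✓.


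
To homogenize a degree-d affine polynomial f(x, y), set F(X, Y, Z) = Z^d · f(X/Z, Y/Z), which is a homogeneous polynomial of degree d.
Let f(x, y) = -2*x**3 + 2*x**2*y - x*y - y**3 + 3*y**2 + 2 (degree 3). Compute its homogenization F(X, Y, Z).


F(X, Y, Z) = -2*X**3 + 2*X**2*Y - X*Y*Z - Y**3 + 3*Y**2*Z + 2*Z**3

deg(f) = 3.
Substitute x = X/Z, y = Y/Z into f, then multiply by Z^3.
  monomial -2·x^3·y^0 ↦ -2·X^3·Y^0·Z^0.
  monomial 2·x^2·y^1 ↦ 2·X^2·Y^1·Z^0.
  monomial -1·x^1·y^1 ↦ -1·X^1·Y^1·Z^1.
  monomial -1·x^0·y^3 ↦ -1·X^0·Y^3·Z^0.
  monomial 3·x^0·y^2 ↦ 3·X^0·Y^2·Z^1.
  monomial 2·x^0·y^0 ↦ 2·X^0·Y^0·Z^3.
Collecting: F(X, Y, Z) = -2*X**3 + 2*X**2*Y - X*Y*Z - Y**3 + 3*Y**2*Z + 2*Z**3.


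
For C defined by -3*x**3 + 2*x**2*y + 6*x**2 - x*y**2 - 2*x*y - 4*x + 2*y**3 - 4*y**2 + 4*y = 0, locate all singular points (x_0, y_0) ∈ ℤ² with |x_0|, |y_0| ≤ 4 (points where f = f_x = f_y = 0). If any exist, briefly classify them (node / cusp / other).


Singular points: {(1, 1)}; classification: node.

Compute partial derivatives:
  f_x = -9*x**2 + 4*x*y + 12*x - y**2 - 2*y - 4.
  f_y = 2*x**2 - 2*x*y - 2*x + 6*y**2 - 8*y + 4.
Scan x_0 ∈ {−4, ..., 4}. For each x_0, f_y(x_0, y) is a polynomial in y; find its integer roots y ∈ {−4, ..., 4}, then test f_x and f at those candidates.
  x = -4: f_y(-4, y) = 6*y**2 + 44; no integer root y with |y| ≤ 4.
  x = -3: f_y(-3, y) = 6*y**2 - 2*y + 28; no integer root y with |y| ≤ 4.
  x = -2: f_y(-2, y) = 6*y**2 - 4*y + 16; no integer root y with |y| ≤ 4.
  x = -1: f_y(-1, y) = 6*y**2 - 6*y + 8; no integer root y with |y| ≤ 4.
  x = 0: f_y(0, y) = 6*y**2 - 8*y + 4; no integer root y with |y| ≤ 4.
  x = 1: f_y(1, y) = 6*y**2 - 10*y + 4; vanishes at y ∈ {1}. (1, 1): f_x = 0, f = 0 — SINGULAR.
  x = 2: f_y(2, y) = 6*y**2 - 12*y + 8; no integer root y with |y| ≤ 4.
  x = 3: f_y(3, y) = 6*y**2 - 14*y + 16; no integer root y with |y| ≤ 4.
  x = 4: f_y(4, y) = 6*y**2 - 16*y + 28; no integer root y with |y| ≤ 4.
Only singular point on the grid: (1, 1).
Classify: substitute x = 1 + u, y = 1 + v and expand: f = -3*u**3 + 2*u**2*v - u**2 - u*v**2 + 2*v**3 + v**2.
No constant or linear terms (consistent with a singular point). Quadratic part: -u**2 + v**2. Cubic part: -3*u**3 + 2*u**2*v - u*v**2 + 2*v**3.
The quadratic part v**2 - u**2 = (v − u)(v + u) splits into two distinct linear factors, so there are two distinct tangent lines y − 1 = ±(x − 1) — this is a node (ordinary double point).
Classification: node.


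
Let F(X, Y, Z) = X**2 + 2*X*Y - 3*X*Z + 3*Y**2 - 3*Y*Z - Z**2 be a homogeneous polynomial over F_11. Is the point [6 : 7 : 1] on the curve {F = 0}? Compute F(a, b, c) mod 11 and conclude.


F(6,7,1) ≡ 7 (mod 11); P is NOT on the curve.

Evaluate F(6, 7, 1) term-by-term (mod 11).
  X**2 ↦ 1·36·1·1 = 36
  2*X*Y ↦ 2·6·7·1 = 84
  -3*X*Z ↦ -3·6·1·1 = -18
  3*Y**2 ↦ 3·1·49·1 = 147
  -3*Y*Z ↦ -3·1·7·1 = -21
  -Z**2 ↦ -1·1·1·1 = -1
Sum: F(6, 7, 1) = (36) + (84) + (-18) + (147) + (-21) + (-1) = 227.
Reducing mod 11: 227 ≡ 7 (mod 11).
Since F(a, b, c) ≡ 7 ≠ 0 (mod 11), P does NOT lie on the curve.


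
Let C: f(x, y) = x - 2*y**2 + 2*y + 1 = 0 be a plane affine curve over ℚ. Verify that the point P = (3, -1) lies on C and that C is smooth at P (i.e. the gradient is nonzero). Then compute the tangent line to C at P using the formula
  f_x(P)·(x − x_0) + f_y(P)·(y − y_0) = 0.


Tangent line at P: x + 6*y + 3 = 0.

Step 1: f(3, -1) = 0, so P lies on C.
Step 2: partial derivatives
  f_x(x, y) = 1, f_y(x, y) = 2 - 4*y.
  f_x(P) = 1, f_y(P) = 6 (gradient nonzero, so P is smooth).
Step 3: tangent line at P: 1·(x − 3) + 6·(y − -1) = 0.
Expanding: x + 6*y + 3 = 0.


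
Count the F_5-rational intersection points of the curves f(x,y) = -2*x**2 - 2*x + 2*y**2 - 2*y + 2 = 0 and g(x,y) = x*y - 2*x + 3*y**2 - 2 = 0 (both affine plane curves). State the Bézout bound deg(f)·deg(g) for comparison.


Common zeros: ∅; count = 0; Bézout bound = 4.

deg(f) = 2, deg(g) = 2, so Bézout bound = 4.
Scan x ∈ F_5. For each x, list the y ∈ F_5 with f(x, y) ≡ 0 and those with g(x, y) ≡ 0 (mod 5); the common zeros in that column are the intersection.
  x = 0: f ≡ 0 at y ∈ ∅; g ≡ 0 at y ∈ {2, 3}; common: ∅.
  x = 1: f ≡ 0 at y ∈ {3}; g ≡ 0 at y ∈ {1, 2}; common: ∅.
  x = 2: f ≡ 0 at y ∈ {0, 1}; g ≡ 0 at y ∈ {2, 4}; common: ∅.
  x = 3: f ≡ 0 at y ∈ {3}; g ≡ 0 at y ∈ {2}; common: ∅.
  x = 4: f ≡ 0 at y ∈ ∅; g ≡ 0 at y ∈ {0, 2}; common: ∅.
Collecting: common zeros = ∅, so the count is 0.
Comparison with the Bézout bound: 0 ≤ 4 = deg(f)·deg(g), as expected for curves with no common component (the affine F_5-count falls short of the bound because intersections may lie at infinity, over extension fields, or carry multiplicity).


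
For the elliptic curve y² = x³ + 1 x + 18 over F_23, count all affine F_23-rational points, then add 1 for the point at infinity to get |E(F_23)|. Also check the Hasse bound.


Affine points = {(0, 8), (0, 15), (3, 5), (3, 18), (7, 0), (8, 3), (8, 20), (10, 4), (10, 19), (11, 7), (11, 16), (14, 4), (14, 19), (15, 2), (15, 21), (16, 6), (16, 17), (17, 7), (17, 16), (18, 7), (18, 16), (21, 10), (21, 13), (22, 4), (22, 19)}; affine count = 25; |E(F_23)| = 26.

Discriminant check: Δ ∝ 4a³ + 27b² = 4·1³ + 27·18² = 4·1 + 27·324 ≡ 12 (mod 23). Nonzero ⇒ E is nonsingular.
For each x ∈ F_23, compute rhs = x³ + 1·x + 18 mod 23, then count y ∈ F_23 with y² ≡ rhs.
  x = 0: rhs = 18, matching y values: 8, 15 (2 points).
  x = 1: rhs = 20, matching y values: none (0 points).
  x = 2: rhs = 5, matching y values: none (0 points).
  x = 3: rhs = 2, matching y values: 5, 18 (2 points).
  x = 4: rhs = 17, matching y values: none (0 points).
  x = 5: rhs = 10, matching y values: none (0 points).
  x = 6: rhs = 10, matching y values: none (0 points).
  x = 7: rhs = 0, matching y values: 0 (1 points).
  x = 8: rhs = 9, matching y values: 3, 20 (2 points).
  x = 9: rhs = 20, matching y values: none (0 points).
  x = 10: rhs = 16, matching y values: 4, 19 (2 points).
  x = 11: rhs = 3, matching y values: 7, 16 (2 points).
  x = 12: rhs = 10, matching y values: none (0 points).
  x = 13: rhs = 20, matching y values: none (0 points).
  x = 14: rhs = 16, matching y values: 4, 19 (2 points).
  x = 15: rhs = 4, matching y values: 2, 21 (2 points).
  x = 16: rhs = 13, matching y values: 6, 17 (2 points).
  x = 17: rhs = 3, matching y values: 7, 16 (2 points).
  x = 18: rhs = 3, matching y values: 7, 16 (2 points).
  x = 19: rhs = 19, matching y values: none (0 points).
  x = 20: rhs = 11, matching y values: none (0 points).
  x = 21: rhs = 8, matching y values: 10, 13 (2 points).
  x = 22: rhs = 16, matching y values: 4, 19 (2 points).
Total affine count: 25.
Full point count |E(F_23)| = 25 + 1 = 26.
Hasse bound: |26 − (23+1)| = |2| = 2 ≤ 2√23 ≈ 9.5917 ✓.


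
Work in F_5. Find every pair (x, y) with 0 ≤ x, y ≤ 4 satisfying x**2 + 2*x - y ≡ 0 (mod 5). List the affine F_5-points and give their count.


Affine F_5-points: {(0, 0), (1, 3), (2, 3), (3, 0), (4, 4)}; count = 5.

For each of the 25 pairs (x, y) ∈ F_5², evaluate f(x, y) mod 5. Record the zeros.
  x = 0: [0↦0, 1↦4, 2↦3, 3↦2, 4↦1]  zeros at y ∈ {0}
  x = 1: [0↦3, 1↦2, 2↦1, 3↦0, 4↦4]  zeros at y ∈ {3}
  x = 2: [0↦3, 1↦2, 2↦1, 3↦0, 4↦4]  zeros at y ∈ {3}
  x = 3: [0↦0, 1↦4, 2↦3, 3↦2, 4↦1]  zeros at y ∈ {0}
  x = 4: [0↦4, 1↦3, 2↦2, 3↦1, 4↦0]  zeros at y ∈ {4}
Collecting zeros: affine points = {(0, 0), (1, 3), (2, 3), (3, 0), (4, 4)}.
Total count |C(F_5)_aff| = 5.


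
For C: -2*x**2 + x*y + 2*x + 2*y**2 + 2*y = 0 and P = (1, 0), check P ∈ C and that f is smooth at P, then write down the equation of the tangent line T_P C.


Tangent line at P: -2*x + 3*y + 2 = 0.

Step 1: f(1, 0) = 0, so P lies on C.
Step 2: partial derivatives
  f_x(x, y) = -4*x + y + 2, f_y(x, y) = x + 4*y + 2.
  f_x(P) = -2, f_y(P) = 3 (gradient nonzero, so P is smooth).
Step 3: tangent line at P: -2·(x − 1) + 3·(y − 0) = 0.
Expanding: -2*x + 3*y + 2 = 0.


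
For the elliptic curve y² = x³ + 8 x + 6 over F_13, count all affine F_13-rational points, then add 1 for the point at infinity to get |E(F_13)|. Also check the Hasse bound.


Affine points = {(2, 2), (2, 11), (6, 6), (6, 7), (8, 6), (8, 7), (9, 1), (9, 12), (12, 6), (12, 7)}; affine count = 10; |E(F_13)| = 11.

Discriminant check: Δ ∝ 4a³ + 27b² = 4·8³ + 27·6² = 4·512 + 27·36 ≡ 4 (mod 13). Nonzero ⇒ E is nonsingular.
For each x ∈ F_13, compute rhs = x³ + 8·x + 6 mod 13, then count y ∈ F_13 with y² ≡ rhs.
  x = 0: rhs = 6, matching y values: none (0 points).
  x = 1: rhs = 2, matching y values: none (0 points).
  x = 2: rhs = 4, matching y values: 2, 11 (2 points).
  x = 3: rhs = 5, matching y values: none (0 points).
  x = 4: rhs = 11, matching y values: none (0 points).
  x = 5: rhs = 2, matching y values: none (0 points).
  x = 6: rhs = 10, matching y values: 6, 7 (2 points).
  x = 7: rhs = 2, matching y values: none (0 points).
  x = 8: rhs = 10, matching y values: 6, 7 (2 points).
  x = 9: rhs = 1, matching y values: 1, 12 (2 points).
  x = 10: rhs = 7, matching y values: none (0 points).
  x = 11: rhs = 8, matching y values: none (0 points).
  x = 12: rhs = 10, matching y values: 6, 7 (2 points).
Total affine count: 10.
Full point count |E(F_13)| = 10 + 1 = 11.
Hasse bound: |11 − (13+1)| = |-3| = 3 ≤ 2√13 ≈ 7.2111 ✓.


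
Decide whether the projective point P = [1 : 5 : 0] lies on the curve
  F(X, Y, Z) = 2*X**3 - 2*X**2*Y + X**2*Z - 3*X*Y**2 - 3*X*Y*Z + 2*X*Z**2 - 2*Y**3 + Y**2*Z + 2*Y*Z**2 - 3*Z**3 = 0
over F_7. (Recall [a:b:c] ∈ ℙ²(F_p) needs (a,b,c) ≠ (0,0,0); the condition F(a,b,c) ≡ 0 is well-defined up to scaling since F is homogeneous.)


F(1,5,0) ≡ 3 (mod 7); P is NOT on the curve.

Evaluate F(1, 5, 0) term-by-term (mod 7).
  2*X**3 ↦ 2·1·1·1 = 2
  -2*X**2*Y ↦ -2·1·5·1 = -10
  X**2*Z ↦ 1·1·1·0 = 0
  -3*X*Y**2 ↦ -3·1·25·1 = -75
  -3*X*Y*Z ↦ -3·1·5·0 = 0
  2*X*Z**2 ↦ 2·1·1·0 = 0
  -2*Y**3 ↦ -2·1·125·1 = -250
  Y**2*Z ↦ 1·1·25·0 = 0
  2*Y*Z**2 ↦ 2·1·5·0 = 0
  -3*Z**3 ↦ -3·1·1·0 = 0
Sum: F(1, 5, 0) = (2) + (-10) + (0) + (-75) + (0) + (0) + (-250) + (0) + (0) + (0) = -333.
Reducing mod 7: -333 ≡ 3 (mod 7).
Since F(a, b, c) ≡ 3 ≠ 0 (mod 7), P does NOT lie on the curve.


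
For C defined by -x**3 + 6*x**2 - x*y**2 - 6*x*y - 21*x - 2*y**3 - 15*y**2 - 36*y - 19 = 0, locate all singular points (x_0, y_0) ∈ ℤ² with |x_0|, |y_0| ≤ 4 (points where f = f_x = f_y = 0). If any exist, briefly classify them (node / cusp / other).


Singular points: {(2, -3)}; classification: cusp.

Compute partial derivatives:
  f_x = -3*x**2 + 12*x - y**2 - 6*y - 21.
  f_y = -2*x*y - 6*x - 6*y**2 - 30*y - 36.
Scan x_0 ∈ {−4, ..., 4}. For each x_0, f_y(x_0, y) is a polynomial in y; find its integer roots y ∈ {−4, ..., 4}, then test f_x and f at those candidates.
  x = -4: f_y(-4, y) = -6*y**2 - 22*y - 12; vanishes at y ∈ {-3}. (-4, -3): f_x = -108 ≠ 0.
  x = -3: f_y(-3, y) = -6*y**2 - 24*y - 18; vanishes at y ∈ {-3, -1}. (-3, -3): f_x = -75 ≠ 0; (-3, -1): f_x = -79 ≠ 0.
  x = -2: f_y(-2, y) = -6*y**2 - 26*y - 24; vanishes at y ∈ {-3}. (-2, -3): f_x = -48 ≠ 0.
  x = -1: f_y(-1, y) = -6*y**2 - 28*y - 30; vanishes at y ∈ {-3}. (-1, -3): f_x = -27 ≠ 0.
  x = 0: f_y(0, y) = -6*y**2 - 30*y - 36; vanishes at y ∈ {-3, -2}. (0, -3): f_x = -12 ≠ 0; (0, -2): f_x = -13 ≠ 0.
  x = 1: f_y(1, y) = -6*y**2 - 32*y - 42; vanishes at y ∈ {-3}. (1, -3): f_x = -3 ≠ 0.
  x = 2: f_y(2, y) = -6*y**2 - 34*y - 48; vanishes at y ∈ {-3}. (2, -3): f_x = 0, f = 0 — SINGULAR.
  x = 3: f_y(3, y) = -6*y**2 - 36*y - 54; vanishes at y ∈ {-3}. (3, -3): f_x = -3 ≠ 0.
  x = 4: f_y(4, y) = -6*y**2 - 38*y - 60; vanishes at y ∈ {-3}. (4, -3): f_x = -12 ≠ 0.
Only singular point on the grid: (2, -3).
Classify: substitute x = 2 + u, y = -3 + v and expand: f = -u**3 - u*v**2 - 2*v**3 + v**2.
No constant or linear terms (consistent with a singular point). Quadratic part: v**2. Cubic part: -u**3 - u*v**2 - 2*v**3.
The quadratic part v**2 is a perfect square, so there is a single (double) tangent line v = 0, i.e. y = -3. Restricting the cubic part to that line (v = 0) leaves -u**3 ≠ 0, so f is not divisible by v and the branch is v² ≈ u**3 to lowest order — this is a cusp.
Classification: cusp.


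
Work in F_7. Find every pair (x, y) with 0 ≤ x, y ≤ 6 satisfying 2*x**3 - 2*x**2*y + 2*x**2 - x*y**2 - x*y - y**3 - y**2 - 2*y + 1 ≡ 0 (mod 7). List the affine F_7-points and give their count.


Affine F_7-points: {(1, 2), (2, 6), (3, 4), (4, 0), (5, 0), (5, 3), (5, 5), (6, 3)}; count = 8.

For each of the 49 pairs (x, y) ∈ F_7², evaluate f(x, y) mod 7. Record the zeros.
  x = 0: [0↦1, 1↦4, 2↦6, 3↦1, 4↦4, 5↦2, 6↦3]  zeros at y ∈ ∅
  x = 1: [0↦5, 1↦4, 2↦0, 3↦1, 4↦1, 5↦1, 6↦2]  zeros at y ∈ {2}
  x = 2: [0↦4, 1↦2, 2↦2, 3↦5, 4↦5, 5↦3, 6↦0]  zeros at y ∈ {6}
  x = 3: [0↦3, 1↦3, 2↦3, 3↦4, 4↦0, 5↦6, 6↦2]  zeros at y ∈ {4}
  x = 4: [0↦0, 1↦5, 2↦1, 3↦3, 4↦5, 5↦1, 6↦6]  zeros at y ∈ {0}
  x = 5: [0↦0, 1↦6, 2↦1, 3↦0, 4↦4, 5↦0, 6↦3]  zeros at y ∈ {0, 3, 5}
  x = 6: [0↦1, 1↦4, 2↦1, 3↦0, 4↦2, 5↦1, 6↦5]  zeros at y ∈ {3}
Collecting zeros: affine points = {(1, 2), (2, 6), (3, 4), (4, 0), (5, 0), (5, 3), (5, 5), (6, 3)}.
Total count |C(F_7)_aff| = 8.


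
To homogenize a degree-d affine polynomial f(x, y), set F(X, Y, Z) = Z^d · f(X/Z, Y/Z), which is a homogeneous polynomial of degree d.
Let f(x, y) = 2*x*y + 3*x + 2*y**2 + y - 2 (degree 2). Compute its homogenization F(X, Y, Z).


F(X, Y, Z) = 2*X*Y + 3*X*Z + 2*Y**2 + Y*Z - 2*Z**2

deg(f) = 2.
Substitute x = X/Z, y = Y/Z into f, then multiply by Z^2.
  monomial 2·x^1·y^1 ↦ 2·X^1·Y^1·Z^0.
  monomial 3·x^1·y^0 ↦ 3·X^1·Y^0·Z^1.
  monomial 2·x^0·y^2 ↦ 2·X^0·Y^2·Z^0.
  monomial 1·x^0·y^1 ↦ 1·X^0·Y^1·Z^1.
  monomial -2·x^0·y^0 ↦ -2·X^0·Y^0·Z^2.
Collecting: F(X, Y, Z) = 2*X*Y + 3*X*Z + 2*Y**2 + Y*Z - 2*Z**2.


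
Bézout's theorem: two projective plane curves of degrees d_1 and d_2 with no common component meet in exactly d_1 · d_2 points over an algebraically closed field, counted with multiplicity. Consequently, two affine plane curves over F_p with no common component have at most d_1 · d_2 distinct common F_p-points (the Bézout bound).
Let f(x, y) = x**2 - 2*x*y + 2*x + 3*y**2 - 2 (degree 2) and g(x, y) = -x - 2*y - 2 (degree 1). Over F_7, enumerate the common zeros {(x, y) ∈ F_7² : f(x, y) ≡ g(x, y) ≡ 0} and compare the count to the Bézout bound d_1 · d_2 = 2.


Common zeros: ∅; count = 0; Bézout bound = 2.

deg(f) = 2, deg(g) = 1, so Bézout bound = 2.
Scan x ∈ F_7. For each x, list the y ∈ F_7 with f(x, y) ≡ 0 and those with g(x, y) ≡ 0 (mod 7); the common zeros in that column are the intersection.
  x = 0: f ≡ 0 at y ∈ ∅; g ≡ 0 at y ∈ {6}; common: ∅.
  x = 1: f ≡ 0 at y ∈ ∅; g ≡ 0 at y ∈ {2}; common: ∅.
  x = 2: f ≡ 0 at y ∈ {3}; g ≡ 0 at y ∈ {5}; common: ∅.
  x = 3: f ≡ 0 at y ∈ ∅; g ≡ 0 at y ∈ {1}; common: ∅.
  x = 4: f ≡ 0 at y ∈ ∅; g ≡ 0 at y ∈ {4}; common: ∅.
  x = 5: f ≡ 0 at y ∈ ∅; g ≡ 0 at y ∈ {0}; common: ∅.
  x = 6: f ≡ 0 at y ∈ ∅; g ≡ 0 at y ∈ {3}; common: ∅.
Collecting: common zeros = ∅, so the count is 0.
Comparison with the Bézout bound: 0 ≤ 2 = deg(f)·deg(g), as expected for curves with no common component (the affine F_7-count falls short of the bound because intersections may lie at infinity, over extension fields, or carry multiplicity).


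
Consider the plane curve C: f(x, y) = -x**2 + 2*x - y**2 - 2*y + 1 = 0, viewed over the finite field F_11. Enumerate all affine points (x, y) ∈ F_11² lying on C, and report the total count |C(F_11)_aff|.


Affine F_11-points: {(1, 4), (1, 5), (4, 3), (4, 6), (5, 2), (5, 7), (6, 10), (7, 10), (8, 2), (8, 7), (9, 3), (9, 6)}; count = 12.

For each of the 121 pairs (x, y) ∈ F_11², evaluate f(x, y) mod 11. Record the zeros.
  x = 0: [0↦1, 1↦9, 2↦4, 3↦8, 4↦10, 5↦10, 6↦8, 7↦4, 8↦9, 9↦1, 10↦2]  zeros at y ∈ ∅
  x = 1: [0↦2, 1↦10, 2↦5, 3↦9, 4↦0, 5↦0, 6↦9, 7↦5, 8↦10, 9↦2, 10↦3]  zeros at y ∈ {4, 5}
  x = 2: [0↦1, 1↦9, 2↦4, 3↦8, 4↦10, 5↦10, 6↦8, 7↦4, 8↦9, 9↦1, 10↦2]  zeros at y ∈ ∅
  x = 3: [0↦9, 1↦6, 2↦1, 3↦5, 4↦7, 5↦7, 6↦5, 7↦1, 8↦6, 9↦9, 10↦10]  zeros at y ∈ ∅
  x = 4: [0↦4, 1↦1, 2↦7, 3↦0, 4↦2, 5↦2, 6↦0, 7↦7, 8↦1, 9↦4, 10↦5]  zeros at y ∈ {3, 6}
  x = 5: [0↦8, 1↦5, 2↦0, 3↦4, 4↦6, 5↦6, 6↦4, 7↦0, 8↦5, 9↦8, 10↦9]  zeros at y ∈ {2, 7}
  x = 6: [0↦10, 1↦7, 2↦2, 3↦6, 4↦8, 5↦8, 6↦6, 7↦2, 8↦7, 9↦10, 10↦0]  zeros at y ∈ {10}
  x = 7: [0↦10, 1↦7, 2↦2, 3↦6, 4↦8, 5↦8, 6↦6, 7↦2, 8↦7, 9↦10, 10↦0]  zeros at y ∈ {10}
  x = 8: [0↦8, 1↦5, 2↦0, 3↦4, 4↦6, 5↦6, 6↦4, 7↦0, 8↦5, 9↦8, 10↦9]  zeros at y ∈ {2, 7}
  x = 9: [0↦4, 1↦1, 2↦7, 3↦0, 4↦2, 5↦2, 6↦0, 7↦7, 8↦1, 9↦4, 10↦5]  zeros at y ∈ {3, 6}
  x = 10: [0↦9, 1↦6, 2↦1, 3↦5, 4↦7, 5↦7, 6↦5, 7↦1, 8↦6, 9↦9, 10↦10]  zeros at y ∈ ∅
Collecting zeros: affine points = {(1, 4), (1, 5), (4, 3), (4, 6), (5, 2), (5, 7), (6, 10), (7, 10), (8, 2), (8, 7), (9, 3), (9, 6)}.
Total count |C(F_11)_aff| = 12.


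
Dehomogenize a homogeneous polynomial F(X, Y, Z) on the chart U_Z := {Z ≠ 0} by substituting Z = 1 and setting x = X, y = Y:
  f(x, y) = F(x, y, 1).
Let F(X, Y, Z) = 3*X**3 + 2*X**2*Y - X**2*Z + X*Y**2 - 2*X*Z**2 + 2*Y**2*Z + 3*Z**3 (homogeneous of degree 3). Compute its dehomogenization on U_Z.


f(x, y) = 3*x**3 + 2*x**2*y - x**2 + x*y**2 - 2*x + 2*y**2 + 3

On U_Z we set Z = 1. Each monomial c·X^i·Y^j·Z^k in F becomes c·x^i·y^j·1^k = c·x^i·y^j.
Substituting Z = 1: F(X, Y, 1) = 3*x**3 + 2*x**2*y - x**2 + x*y**2 - 2*x + 2*y**2 + 3.
Note: deg(f) ≤ deg(F) = 3; strict inequality happens when F is divisible by Z (lost terms).


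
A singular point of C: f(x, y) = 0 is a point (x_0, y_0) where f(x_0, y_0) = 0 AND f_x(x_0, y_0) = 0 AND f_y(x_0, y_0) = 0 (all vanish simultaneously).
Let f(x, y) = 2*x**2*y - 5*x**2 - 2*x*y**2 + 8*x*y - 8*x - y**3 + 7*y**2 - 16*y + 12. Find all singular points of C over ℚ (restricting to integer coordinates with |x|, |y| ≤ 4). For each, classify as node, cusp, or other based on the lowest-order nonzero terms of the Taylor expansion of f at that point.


Singular points: {(0, 2)}; classification: node.

Compute partial derivatives:
  f_x = 4*x*y - 10*x - 2*y**2 + 8*y - 8.
  f_y = 2*x**2 - 4*x*y + 8*x - 3*y**2 + 14*y - 16.
Scan x_0 ∈ {−4, ..., 4}. For each x_0, f_y(x_0, y) is a polynomial in y; find its integer roots y ∈ {−4, ..., 4}, then test f_x and f at those candidates.
  x = -4: f_y(-4, y) = -3*y**2 + 30*y - 16; no integer root y with |y| ≤ 4.
  x = -3: f_y(-3, y) = -3*y**2 + 26*y - 22; no integer root y with |y| ≤ 4.
  x = -2: f_y(-2, y) = -3*y**2 + 22*y - 24; no integer root y with |y| ≤ 4.
  x = -1: f_y(-1, y) = -3*y**2 + 18*y - 22; no integer root y with |y| ≤ 4.
  x = 0: f_y(0, y) = -3*y**2 + 14*y - 16; vanishes at y ∈ {2}. (0, 2): f_x = 0, f = 0 — SINGULAR.
  x = 1: f_y(1, y) = -3*y**2 + 10*y - 6; no integer root y with |y| ≤ 4.
  x = 2: f_y(2, y) = -3*y**2 + 6*y + 8; no integer root y with |y| ≤ 4.
  x = 3: f_y(3, y) = -3*y**2 + 2*y + 26; no integer root y with |y| ≤ 4.
  x = 4: f_y(4, y) = -3*y**2 - 2*y + 48; no integer root y with |y| ≤ 4.
Only singular point on the grid: (0, 2).
Classify: substitute x = 0 + u, y = 2 + v and expand: f = 2*u**2*v - u**2 - 2*u*v**2 - v**3 + v**2.
No constant or linear terms (consistent with a singular point). Quadratic part: -u**2 + v**2. Cubic part: 2*u**2*v - 2*u*v**2 - v**3.
The quadratic part v**2 - u**2 = (v − u)(v + u) splits into two distinct linear factors, so there are two distinct tangent lines y − 2 = ±(x − 0) — this is a node (ordinary double point).
Classification: node.


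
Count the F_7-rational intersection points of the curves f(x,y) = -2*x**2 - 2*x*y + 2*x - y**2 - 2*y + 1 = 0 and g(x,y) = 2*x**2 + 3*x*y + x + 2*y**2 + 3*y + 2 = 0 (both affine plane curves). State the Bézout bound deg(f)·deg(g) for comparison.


Common zeros: ∅; count = 0; Bézout bound = 4.

deg(f) = 2, deg(g) = 2, so Bézout bound = 4.
Scan x ∈ F_7. For each x, list the y ∈ F_7 with f(x, y) ≡ 0 and those with g(x, y) ≡ 0 (mod 7); the common zeros in that column are the intersection.
  x = 0: f ≡ 0 at y ∈ {2, 3}; g ≡ 0 at y ∈ {1}; common: ∅.
  x = 1: f ≡ 0 at y ∈ ∅; g ≡ 0 at y ∈ ∅; common: ∅.
  x = 2: f ≡ 0 at y ∈ ∅; g ≡ 0 at y ∈ ∅; common: ∅.
  x = 3: f ≡ 0 at y ∈ ∅; g ≡ 0 at y ∈ {3, 5}; common: ∅.
  x = 4: f ≡ 0 at y ∈ {5, 6}; g ≡ 0 at y ∈ ∅; common: ∅.
  x = 5: f ≡ 0 at y ∈ {3, 6}; g ≡ 0 at y ∈ {1, 4}; common: ∅.
  x = 6: f ≡ 0 at y ∈ {2, 5}; g ≡ 0 at y ∈ {3, 4}; common: ∅.
Collecting: common zeros = ∅, so the count is 0.
Comparison with the Bézout bound: 0 ≤ 4 = deg(f)·deg(g), as expected for curves with no common component (the affine F_7-count falls short of the bound because intersections may lie at infinity, over extension fields, or carry multiplicity).


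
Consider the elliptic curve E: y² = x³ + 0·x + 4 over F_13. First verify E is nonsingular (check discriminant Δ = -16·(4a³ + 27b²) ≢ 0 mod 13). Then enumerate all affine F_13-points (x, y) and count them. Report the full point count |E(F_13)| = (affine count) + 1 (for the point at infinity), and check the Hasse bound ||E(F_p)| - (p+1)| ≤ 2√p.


Affine points = {(0, 2), (0, 11), (2, 5), (2, 8), (4, 4), (4, 9), (5, 5), (5, 8), (6, 5), (6, 8), (7, 3), (7, 10), (8, 3), (8, 10), (10, 4), (10, 9), (11, 3), (11, 10), (12, 4), (12, 9)}; affine count = 20; |E(F_13)| = 21.

Discriminant check: Δ ∝ 4a³ + 27b² = 4·0³ + 27·4² = 4·0 + 27·16 ≡ 3 (mod 13). Nonzero ⇒ E is nonsingular.
For each x ∈ F_13, compute rhs = x³ + 0·x + 4 mod 13, then count y ∈ F_13 with y² ≡ rhs.
  x = 0: rhs = 4, matching y values: 2, 11 (2 points).
  x = 1: rhs = 5, matching y values: none (0 points).
  x = 2: rhs = 12, matching y values: 5, 8 (2 points).
  x = 3: rhs = 5, matching y values: none (0 points).
  x = 4: rhs = 3, matching y values: 4, 9 (2 points).
  x = 5: rhs = 12, matching y values: 5, 8 (2 points).
  x = 6: rhs = 12, matching y values: 5, 8 (2 points).
  x = 7: rhs = 9, matching y values: 3, 10 (2 points).
  x = 8: rhs = 9, matching y values: 3, 10 (2 points).
  x = 9: rhs = 5, matching y values: none (0 points).
  x = 10: rhs = 3, matching y values: 4, 9 (2 points).
  x = 11: rhs = 9, matching y values: 3, 10 (2 points).
  x = 12: rhs = 3, matching y values: 4, 9 (2 points).
Total affine count: 20.
Full point count |E(F_13)| = 20 + 1 = 21.
Hasse bound: |21 − (13+1)| = |7| = 7 ≤ 2√13 ≈ 7.2111 ✓.


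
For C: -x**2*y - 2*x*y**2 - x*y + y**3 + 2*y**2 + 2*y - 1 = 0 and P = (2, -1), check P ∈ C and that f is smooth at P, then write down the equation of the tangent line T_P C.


Tangent line at P: 3*x + 3*y - 3 = 0.

Step 1: f(2, -1) = 0, so P lies on C.
Step 2: partial derivatives
  f_x(x, y) = -2*x*y - 2*y**2 - y, f_y(x, y) = -x**2 - 4*x*y - x + 3*y**2 + 4*y + 2.
  f_x(P) = 3, f_y(P) = 3 (gradient nonzero, so P is smooth).
Step 3: tangent line at P: 3·(x − 2) + 3·(y − -1) = 0.
Expanding: 3*x + 3*y - 3 = 0.


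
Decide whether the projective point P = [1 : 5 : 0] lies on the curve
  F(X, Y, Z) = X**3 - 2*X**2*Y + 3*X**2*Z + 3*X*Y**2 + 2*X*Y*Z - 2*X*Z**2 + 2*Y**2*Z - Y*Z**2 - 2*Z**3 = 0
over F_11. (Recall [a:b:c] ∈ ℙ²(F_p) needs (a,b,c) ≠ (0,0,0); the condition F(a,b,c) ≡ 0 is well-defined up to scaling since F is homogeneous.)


F(1,5,0) ≡ 0 (mod 11); P is on the curve.

Evaluate F(1, 5, 0) term-by-term (mod 11).
  X**3 ↦ 1·1·1·1 = 1
  -2*X**2*Y ↦ -2·1·5·1 = -10
  3*X**2*Z ↦ 3·1·1·0 = 0
  3*X*Y**2 ↦ 3·1·25·1 = 75
  2*X*Y*Z ↦ 2·1·5·0 = 0
  -2*X*Z**2 ↦ -2·1·1·0 = 0
  2*Y**2*Z ↦ 2·1·25·0 = 0
  -Y*Z**2 ↦ -1·1·5·0 = 0
  -2*Z**3 ↦ -2·1·1·0 = 0
Sum: F(1, 5, 0) = (1) + (-10) + (0) + (75) + (0) + (0) + (0) + (0) + (0) = 66.
Reducing mod 11: 66 ≡ 0 (mod 11).
Since F(a, b, c) ≡ 0 (mod 11), P lies on the curve.


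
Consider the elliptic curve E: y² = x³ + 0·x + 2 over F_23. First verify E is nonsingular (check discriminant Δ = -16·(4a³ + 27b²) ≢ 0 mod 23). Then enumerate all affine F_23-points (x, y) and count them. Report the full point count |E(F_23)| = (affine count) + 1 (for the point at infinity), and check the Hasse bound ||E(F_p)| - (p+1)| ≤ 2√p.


Affine points = {(0, 5), (0, 18), (1, 7), (1, 16), (3, 11), (3, 12), (5, 9), (5, 14), (7, 0), (8, 10), (8, 13), (9, 8), (9, 15), (10, 6), (10, 17), (14, 3), (14, 20), (16, 2), (16, 21), (17, 4), (17, 19), (22, 1), (22, 22)}; affine count = 23; |E(F_23)| = 24.

Discriminant check: Δ ∝ 4a³ + 27b² = 4·0³ + 27·2² = 4·0 + 27·4 ≡ 16 (mod 23). Nonzero ⇒ E is nonsingular.
For each x ∈ F_23, compute rhs = x³ + 0·x + 2 mod 23, then count y ∈ F_23 with y² ≡ rhs.
  x = 0: rhs = 2, matching y values: 5, 18 (2 points).
  x = 1: rhs = 3, matching y values: 7, 16 (2 points).
  x = 2: rhs = 10, matching y values: none (0 points).
  x = 3: rhs = 6, matching y values: 11, 12 (2 points).
  x = 4: rhs = 20, matching y values: none (0 points).
  x = 5: rhs = 12, matching y values: 9, 14 (2 points).
  x = 6: rhs = 11, matching y values: none (0 points).
  x = 7: rhs = 0, matching y values: 0 (1 points).
  x = 8: rhs = 8, matching y values: 10, 13 (2 points).
  x = 9: rhs = 18, matching y values: 8, 15 (2 points).
  x = 10: rhs = 13, matching y values: 6, 17 (2 points).
  x = 11: rhs = 22, matching y values: none (0 points).
  x = 12: rhs = 5, matching y values: none (0 points).
  x = 13: rhs = 14, matching y values: none (0 points).
  x = 14: rhs = 9, matching y values: 3, 20 (2 points).
  x = 15: rhs = 19, matching y values: none (0 points).
  x = 16: rhs = 4, matching y values: 2, 21 (2 points).
  x = 17: rhs = 16, matching y values: 4, 19 (2 points).
  x = 18: rhs = 15, matching y values: none (0 points).
  x = 19: rhs = 7, matching y values: none (0 points).
  x = 20: rhs = 21, matching y values: none (0 points).
  x = 21: rhs = 17, matching y values: none (0 points).
  x = 22: rhs = 1, matching y values: 1, 22 (2 points).
Total affine count: 23.
Full point count |E(F_23)| = 23 + 1 = 24.
Hasse bound: |24 − (23+1)| = |0| = 0 ≤ 2√23 ≈ 9.5917 ✓.
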